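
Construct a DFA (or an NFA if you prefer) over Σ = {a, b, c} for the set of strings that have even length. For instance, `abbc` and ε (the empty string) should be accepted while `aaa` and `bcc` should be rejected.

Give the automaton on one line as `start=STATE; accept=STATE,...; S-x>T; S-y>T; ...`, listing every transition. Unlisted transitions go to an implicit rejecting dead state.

start=q0; accept=q0; q0-a>q1; q0-b>q1; q0-c>q1; q1-a>q0; q1-b>q0; q1-c>q0

Only the length mod 2 matters, so use a 2-cycle: from any state, every input symbol moves to the next state, wrapping q1 back to q0. Mark q0 accepting.
A 2-state machine:
        a   b   c  
>* q0   q1  q1  q1 
   q1   q0  q0  q0 
(> = start, * = accepting)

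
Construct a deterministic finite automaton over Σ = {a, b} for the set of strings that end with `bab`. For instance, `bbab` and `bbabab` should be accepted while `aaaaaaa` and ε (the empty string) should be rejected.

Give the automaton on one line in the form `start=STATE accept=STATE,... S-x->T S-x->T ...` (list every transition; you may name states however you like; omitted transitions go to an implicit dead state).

Let each state record the length of the longest suffix of the input read so far that is also a prefix of `bab`. q1 means the last symbol is `b`; q2 means the last 2 symbols are `ba`; q3 means the last 3 symbols are `bab`. Accept only at q3, where the string currently ends in `bab`.
With 4 states:
        a   b  
>  q0   q0  q1 
   q1   q2  q1 
   q2   q0  q3 
 * q3   q2  q1 
(> = start, * = accepting)

start=q0 accept=q3 q0-a->q0 q0-b->q1 q1-a->q2 q1-b->q1 q2-a->q0 q2-b->q3 q3-a->q2 q3-b->q1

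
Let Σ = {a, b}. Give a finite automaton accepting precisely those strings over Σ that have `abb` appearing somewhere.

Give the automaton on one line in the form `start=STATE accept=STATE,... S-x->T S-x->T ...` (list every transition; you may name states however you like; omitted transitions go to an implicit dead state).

States s0..s2 record the length of the longest prefix of `abb` that matches the current input suffix. Reaching s3 means `abb` has been seen, and we stay there forever. Accept from s3.
A 4-state machine:
        a   b  
>  s0   s1  s0 
   s1   s1  s2 
   s2   s1  s3 
 * s3   s3  s3 
(> = start, * = accepting)

start=s0 accept=s3 s0-a->s1 s0-b->s0 s1-a->s1 s1-b->s2 s2-a->s1 s2-b->s3 s3-a->s3 s3-b->s3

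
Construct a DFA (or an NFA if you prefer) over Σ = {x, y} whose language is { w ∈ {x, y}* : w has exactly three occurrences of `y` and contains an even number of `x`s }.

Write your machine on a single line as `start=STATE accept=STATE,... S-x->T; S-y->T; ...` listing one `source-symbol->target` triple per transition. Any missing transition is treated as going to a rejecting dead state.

Handle the two conditions separately and then intersect. The first has 5 states tracking the count of `y`s, saturating at 4; the second has 2 states tracking the count of `x`s modulo 2. A product state is a pair (one from each), accepting exactly when both do. Minimizing collapses redundant product states.
With 9 states:
       x  y 
>  A   B  C 
   B   A  D 
   C   D  E 
   D   C  F 
   E   F  G 
   F   E  H 
 * G   H  I 
   H   G  I 
   I   I  I 
(> = start, * = accepting)

start=A; accept=G; A-x->B; A-y->C; B-x->A; B-y->D; C-x->D; C-y->E; D-x->C; D-y->F; E-x->F; E-y->G; F-x->E; F-y->H; G-x->H; G-y->I; H-x->G; H-y->I; I-x->I; I-y->I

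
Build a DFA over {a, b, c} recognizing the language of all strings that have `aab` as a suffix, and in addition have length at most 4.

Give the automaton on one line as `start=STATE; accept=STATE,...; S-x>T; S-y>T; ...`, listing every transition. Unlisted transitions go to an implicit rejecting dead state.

Handle the two conditions separately and then intersect. The first has 4 states tracking how much of the suffix `aab` has currently been matched; the second has 6 states tracking the input length, saturating at 5. A product state is a pair (one from each), accepting exactly when both do. Equivalent product states are then merged.
8 states suffice.
        a   b   c  
>  s0   s1  s2  s2 
   s1   s3  s4  s4 
   s2   s5  s4  s4 
   s3   s6  s7  s4 
   s4   s4  s4  s4 
   s5   s6  s4  s4 
   s6   s4  s7  s4 
 * s7   s4  s4  s4 
(> = start, * = accepting)

start=s0; accept=s7; s0-a>s1; s0-b>s2; s0-c>s2; s1-a>s3; s1-b>s4; s1-c>s4; s2-a>s5; s2-b>s4; s2-c>s4; s3-a>s6; s3-b>s7; s3-c>s4; s4-a>s4; s4-b>s4; s4-c>s4; s5-a>s6; s5-b>s4; s5-c>s4; s6-a>s4; s6-b>s7; s6-c>s4; s7-a>s4; s7-b>s4; s7-c>s4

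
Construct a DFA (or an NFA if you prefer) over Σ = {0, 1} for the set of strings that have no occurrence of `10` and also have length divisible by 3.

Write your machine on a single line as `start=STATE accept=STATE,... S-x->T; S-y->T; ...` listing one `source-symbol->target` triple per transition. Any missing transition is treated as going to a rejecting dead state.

Run two small machines in parallel and take their product. The first has 3 states tracking partial matches of the forbidden pattern `10`; the second has 3 states tracking the input length modulo 3. A product state is a pair (one from each), accepting exactly when both do.
9 states suffice.
        0   1  
>* s0   s1  s2 
   s1   s3  s4 
   s2   s5  s4 
   s3   s0  s6 
   s4   s7  s6 
   s5   s7  s7 
 * s6   s8  s2 
   s7   s8  s8 
   s8   s5  s5 
(> = start, * = accepting)

start=s0; accept=s0,s6; s0-0->s1; s0-1->s2; s1-0->s3; s1-1->s4; s2-0->s5; s2-1->s4; s3-0->s0; s3-1->s6; s4-0->s7; s4-1->s6; s5-0->s7; s5-1->s7; s6-0->s8; s6-1->s2; s7-0->s8; s7-1->s8; s8-0->s5; s8-1->s5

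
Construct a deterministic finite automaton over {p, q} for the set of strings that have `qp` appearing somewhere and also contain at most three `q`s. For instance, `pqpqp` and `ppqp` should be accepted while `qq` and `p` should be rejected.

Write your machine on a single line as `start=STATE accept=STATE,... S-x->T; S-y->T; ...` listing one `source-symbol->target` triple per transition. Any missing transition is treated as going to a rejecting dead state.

Handle the two conditions separately and then intersect. One (3 states) tracks whether and how much of `qp` has been seen; the other (5 states) tracks the count of `q`s, saturating at 4. Each combined state is a pair, one component from each; accept when both components accept. Equivalent product states are then merged.
8 states suffice.
       p  q 
>  A   A  B 
   B   C  D 
 * C   C  E 
   D   E  F 
 * E   E  G 
   F   G  H 
 * G   G  H 
   H   H  H 
(> = start, * = accepting)

start=A; accept=C,E,G; A-p->A; A-q->B; B-p->C; B-q->D; C-p->C; C-q->E; D-p->E; D-q->F; E-p->E; E-q->G; F-p->G; F-q->H; G-p->G; G-q->H; H-p->H; H-q->H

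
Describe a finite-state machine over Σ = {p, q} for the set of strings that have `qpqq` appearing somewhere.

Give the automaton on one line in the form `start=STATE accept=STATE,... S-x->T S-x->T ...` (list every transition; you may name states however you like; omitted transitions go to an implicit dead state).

start=A accept=E A-p->A A-q->B B-p->C B-q->B C-p->A C-q->D D-p->C D-q->E E-p->E E-q->E

States A..D record the length of the longest prefix of `qpqq` that matches the current input suffix. Reaching E means `qpqq` has been seen, and we stay there forever. Accept from E.
5 states suffice.
       p  q 
>  A   A  B 
   B   C  B 
   C   A  D 
   D   C  E 
 * E   E  E 
(> = start, * = accepting)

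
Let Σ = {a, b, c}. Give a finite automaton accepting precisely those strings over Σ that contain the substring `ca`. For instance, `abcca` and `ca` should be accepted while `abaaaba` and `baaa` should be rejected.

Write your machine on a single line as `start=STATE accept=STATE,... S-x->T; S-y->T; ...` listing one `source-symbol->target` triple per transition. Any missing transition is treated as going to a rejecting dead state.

start=q0; accept=q2; q0-a->q0; q0-b->q0; q0-c->q1; q1-a->q2; q1-b->q0; q1-c->q1; q2-a->q2; q2-b->q2; q2-c->q2

States q0..q1 record the length of the longest prefix of `ca` that matches the current input suffix. Reaching q2 means `ca` has been seen, and we stay there forever. Accept from q2.
        a   b   c  
>  q0   q0  q0  q1 
   q1   q2  q0  q1 
 * q2   q2  q2  q2 
(> = start, * = accepting)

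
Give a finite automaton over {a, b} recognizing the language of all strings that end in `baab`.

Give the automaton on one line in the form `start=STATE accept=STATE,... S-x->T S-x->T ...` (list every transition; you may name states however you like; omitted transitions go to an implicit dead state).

Let each state record the length of the longest suffix of the input read so far that is also a prefix of `baab`. q1 means the last symbol is `b`; q2 means the last 2 symbols are `ba`; q3 means the last 3 symbols are `baa`; q4 means the last 4 symbols are `baab`. Accept only at q4, where the string currently ends in `baab`.
        a   b  
>  q0   q0  q1 
   q1   q2  q1 
   q2   q3  q1 
   q3   q0  q4 
 * q4   q2  q1 
(> = start, * = accepting)

start=q0 accept=q4 q0-a->q0 q0-b->q1 q1-a->q2 q1-b->q1 q2-a->q3 q2-b->q1 q3-a->q0 q3-b->q4 q4-a->q2 q4-b->q1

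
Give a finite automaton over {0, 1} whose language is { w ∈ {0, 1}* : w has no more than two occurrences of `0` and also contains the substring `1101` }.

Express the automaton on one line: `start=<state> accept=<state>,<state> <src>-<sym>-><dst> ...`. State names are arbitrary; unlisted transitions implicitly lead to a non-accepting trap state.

start=q0 accept=q9,q10 q0-0->q1 q0-1->q2 q1-0->q3 q1-1->q4 q2-0->q1 q2-1->q5 q3-0->q3 q3-1->q3 q4-0->q3 q4-1->q6 q5-0->q7 q5-1->q5 q6-0->q8 q6-1->q6 q7-0->q3 q7-1->q9 q8-0->q3 q8-1->q10 q9-0->q10 q9-1->q9 q10-0->q3 q10-1->q10

Build one automaton per condition and run them in lockstep. One (4 states) tracks the count of `0`s, saturating at 3; the other (5 states) tracks whether and how much of `1101` has been seen. Each combined state is a pair, one component from each; accept when both components accept. Minimizing collapses redundant product states.
11 states suffice.
          0    1  
>  q0     q1   q2 
   q1     q3   q4 
   q2     q1   q5 
   q3     q3   q3 
   q4     q3   q6 
   q5     q7   q5 
   q6     q8   q6 
   q7     q3   q9 
   q8     q3  q10 
 * q9    q10   q9 
 * q10    q3  q10 
(> = start, * = accepting)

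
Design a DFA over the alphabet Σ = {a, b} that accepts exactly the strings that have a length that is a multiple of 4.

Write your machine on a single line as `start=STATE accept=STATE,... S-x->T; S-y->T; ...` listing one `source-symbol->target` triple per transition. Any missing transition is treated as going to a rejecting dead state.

Count input length modulo 4: every symbol advances one step around the cycle S0 → S1 → S2 → S3 → S0. Accept at S0.
        a   b  
>* S0   S1  S1 
   S1   S2  S2 
   S2   S3  S3 
   S3   S0  S0 
(> = start, * = accepting)

start=S0; accept=S0; S0-a->S1; S0-b->S1; S1-a->S2; S1-b->S2; S2-a->S3; S2-b->S3; S3-a->S0; S3-b->S0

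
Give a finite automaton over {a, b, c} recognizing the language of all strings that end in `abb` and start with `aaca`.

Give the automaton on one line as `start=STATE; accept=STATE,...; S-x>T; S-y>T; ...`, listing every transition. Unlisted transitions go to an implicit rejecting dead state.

Build one automaton per condition and run them in lockstep. One (4 states) tracks how much of the suffix `abb` has currently been matched; the other (6 states) tracks whether the input so far still matches the prefix `aaca`. Each combined state is a pair, one component from each; accept when both components accept. Equivalent product states are then merged.
        a   b   c  
>  s0   s1  s2  s2 
   s1   s3  s2  s2 
   s2   s2  s2  s2 
   s3   s2  s2  s4 
   s4   s5  s2  s2 
   s5   s5  s6  s7 
   s6   s5  s8  s7 
   s7   s5  s7  s7 
 * s8   s5  s7  s7 
(> = start, * = accepting)

start=s0; accept=s8; s0-a>s1; s0-b>s2; s0-c>s2; s1-a>s3; s1-b>s2; s1-c>s2; s2-a>s2; s2-b>s2; s2-c>s2; s3-a>s2; s3-b>s2; s3-c>s4; s4-a>s5; s4-b>s2; s4-c>s2; s5-a>s5; s5-b>s6; s5-c>s7; s6-a>s5; s6-b>s8; s6-c>s7; s7-a>s5; s7-b>s7; s7-c>s7; s8-a>s5; s8-b>s7; s8-c>s7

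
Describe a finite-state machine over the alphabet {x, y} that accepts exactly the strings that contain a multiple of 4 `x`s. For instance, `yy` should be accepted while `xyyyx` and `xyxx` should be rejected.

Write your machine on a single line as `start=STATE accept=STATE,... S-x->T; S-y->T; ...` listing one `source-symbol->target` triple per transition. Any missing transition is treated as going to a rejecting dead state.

The only thing that matters is how many `x`s have appeared, reduced mod 4. Use one state per residue: A for 0, …, D for 3. Reading `x` moves to the next residue; anything else stays put. A is accepting.
       x  y 
>* A   B  A 
   B   C  B 
   C   D  C 
   D   A  D 
(> = start, * = accepting)

start=A; accept=A; A-x->B; A-y->A; B-x->C; B-y->B; C-x->D; C-y->C; D-x->A; D-y->D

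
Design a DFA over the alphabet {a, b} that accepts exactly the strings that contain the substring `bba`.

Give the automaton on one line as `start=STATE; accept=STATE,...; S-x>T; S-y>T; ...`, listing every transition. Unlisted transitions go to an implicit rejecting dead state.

start=S0; accept=S3; S0-a>S0; S0-b>S1; S1-a>S0; S1-b>S2; S2-a>S3; S2-b>S2; S3-a>S3; S3-b>S3

Track how much of `bba` has been matched so far: state S0 is no progress, S3 is the absorbing accept state reached once `bba` has occurred. Intermediate states record partial matches; on a mismatch, fall back to the longest reusable overlap.
        a   b  
>  S0   S0  S1 
   S1   S0  S2 
   S2   S3  S2 
 * S3   S3  S3 
(> = start, * = accepting)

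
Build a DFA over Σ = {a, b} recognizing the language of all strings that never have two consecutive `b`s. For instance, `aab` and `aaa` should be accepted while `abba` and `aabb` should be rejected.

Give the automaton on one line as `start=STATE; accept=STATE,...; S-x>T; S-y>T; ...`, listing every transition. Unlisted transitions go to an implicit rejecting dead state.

Track partial matches of the forbidden pattern `bb`. State q2 is a dead state reached once `bb` has occurred; every other state accepts. q0 means no part of `bb` is currently matched.
A 3-state machine:
        a   b  
>* q0   q0  q1 
 * q1   q0  q2 
   q2   q2  q2 
(> = start, * = accepting)

start=q0; accept=q0,q1; q0-a>q0; q0-b>q1; q1-a>q0; q1-b>q2; q2-a>q2; q2-b>q2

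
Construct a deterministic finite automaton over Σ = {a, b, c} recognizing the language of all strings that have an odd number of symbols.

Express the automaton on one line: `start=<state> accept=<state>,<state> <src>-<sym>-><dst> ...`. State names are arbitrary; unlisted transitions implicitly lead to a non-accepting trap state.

start=S0 accept=S1 S0-a->S1 S0-b->S1 S0-c->S1 S1-a->S0 S1-b->S0 S1-c->S0

Only the length mod 2 matters, so use a 2-cycle: from any state, every input symbol moves to the next state, wrapping S1 back to S0. Mark S1 accepting.
A 2-state machine:
        a   b   c  
>  S0   S1  S1  S1 
 * S1   S0  S0  S0 
(> = start, * = accepting)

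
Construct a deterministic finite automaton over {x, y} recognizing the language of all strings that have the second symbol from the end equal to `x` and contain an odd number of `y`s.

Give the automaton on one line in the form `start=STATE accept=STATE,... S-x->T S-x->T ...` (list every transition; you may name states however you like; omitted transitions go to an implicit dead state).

start=q0 accept=q4,q7 q0-x->q1 q0-y->q2 q1-x->q3 q1-y->q4 q2-x->q5 q2-y->q6 q3-x->q3 q3-y->q4 q4-x->q5 q4-y->q6 q5-x->q7 q5-y->q8 q6-x->q9 q6-y->q10 q7-x->q7 q7-y->q8 q8-x->q9 q8-y->q10 q9-x->q3 q9-y->q4 q10-x->q5 q10-y->q6

Run two small machines in parallel and take their product. One (7 states) tracks the last 2 symbols read; the other (2 states) tracks the count of `y`s modulo 2. Each combined state is a pair, one component from each; accept when both components accept.
          x    y  
>  q0     q1   q2 
   q1     q3   q4 
   q2     q5   q6 
   q3     q3   q4 
 * q4     q5   q6 
   q5     q7   q8 
   q6     q9  q10 
 * q7     q7   q8 
   q8     q9  q10 
   q9     q3   q4 
   q10    q5   q6 
(> = start, * = accepting)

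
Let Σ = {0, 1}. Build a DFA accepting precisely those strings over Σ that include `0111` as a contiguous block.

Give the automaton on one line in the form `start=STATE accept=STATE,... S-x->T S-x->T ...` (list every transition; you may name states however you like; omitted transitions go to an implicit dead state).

start=s0 accept=s4 s0-0->s1 s0-1->s0 s1-0->s1 s1-1->s2 s2-0->s1 s2-1->s3 s3-0->s1 s3-1->s4 s4-0->s4 s4-1->s4

Track how much of `0111` has been matched so far: state s0 is no progress, s4 is the absorbing accept state reached once `0111` has occurred. Intermediate states record partial matches; on a mismatch, fall back to the longest reusable overlap.
5 states suffice.
        0   1  
>  s0   s1  s0 
   s1   s1  s2 
   s2   s1  s3 
   s3   s1  s4 
 * s4   s4  s4 
(> = start, * = accepting)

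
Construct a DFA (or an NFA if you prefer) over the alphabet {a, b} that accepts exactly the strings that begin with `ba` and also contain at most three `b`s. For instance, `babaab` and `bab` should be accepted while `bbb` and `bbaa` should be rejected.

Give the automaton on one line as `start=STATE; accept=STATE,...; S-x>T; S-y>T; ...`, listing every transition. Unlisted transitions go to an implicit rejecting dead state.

start=q0; accept=q4,q6,q8; q0-a>q1; q0-b>q2; q1-a>q1; q1-b>q3; q2-a>q4; q2-b>q5; q3-a>q3; q3-b>q5; q4-a>q4; q4-b>q6; q5-a>q5; q5-b>q7; q6-a>q6; q6-b>q8; q7-a>q7; q7-b>q9; q8-a>q8; q8-b>q10; q9-a>q9; q9-b>q9; q10-a>q10; q10-b>q10

Build one automaton per condition and run them in lockstep. One (4 states) tracks whether the input so far still matches the prefix `ba`; the other (5 states) tracks the count of `b`s, saturating at 4. Each combined state is a pair, one component from each; accept when both components accept.
An 11-state machine:
          a    b  
>  q0     q1   q2 
   q1     q1   q3 
   q2     q4   q5 
   q3     q3   q5 
 * q4     q4   q6 
   q5     q5   q7 
 * q6     q6   q8 
   q7     q7   q9 
 * q8     q8  q10 
   q9     q9   q9 
   q10   q10  q10 
(> = start, * = accepting)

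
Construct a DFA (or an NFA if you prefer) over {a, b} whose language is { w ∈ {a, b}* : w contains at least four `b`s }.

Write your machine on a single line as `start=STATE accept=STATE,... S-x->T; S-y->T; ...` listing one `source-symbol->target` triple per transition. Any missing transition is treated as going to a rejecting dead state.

start=s0; accept=s4,s5; s0-a->s0; s0-b->s1; s1-a->s1; s1-b->s2; s2-a->s2; s2-b->s3; s3-a->s3; s3-b->s4; s4-a->s4; s4-b->s5; s5-a->s5; s5-b->s5

Only the number of `b`s matters, and only up to 5. Make a chain s0 → s1 → s2 → s3 → s4 → s5 advanced by each `b` (with s5 absorbing); every other symbol self-loops. The accepting set is {s4, s5}.
6 states suffice.
        a   b  
>  s0   s0  s1 
   s1   s1  s2 
   s2   s2  s3 
   s3   s3  s4 
 * s4   s4  s5 
 * s5   s5  s5 
(> = start, * = accepting)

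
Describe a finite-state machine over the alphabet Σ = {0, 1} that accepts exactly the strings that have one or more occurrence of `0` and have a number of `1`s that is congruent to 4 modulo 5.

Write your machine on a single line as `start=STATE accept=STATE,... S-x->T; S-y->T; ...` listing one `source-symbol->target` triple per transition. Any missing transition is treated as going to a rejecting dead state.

start=S0; accept=S9; S0-0->S1; S0-1->S2; S1-0->S1; S1-1->S3; S2-0->S3; S2-1->S4; S3-0->S3; S3-1->S5; S4-0->S5; S4-1->S6; S5-0->S5; S5-1->S7; S6-0->S7; S6-1->S8; S7-0->S7; S7-1->S9; S8-0->S9; S8-1->S0; S9-0->S9; S9-1->S1

Run two small machines in parallel and take their product. One (3 states) tracks the count of `0`s, saturating at 2; the other (5 states) tracks the count of `1`s modulo 5. Each combined state is a pair, one component from each; accept when both components accept. After merging equivalent states the machine shrinks.
A 10-state machine:
        0   1  
>  S0   S1  S2 
   S1   S1  S3 
   S2   S3  S4 
   S3   S3  S5 
   S4   S5  S6 
   S5   S5  S7 
   S6   S7  S8 
   S7   S7  S9 
   S8   S9  S0 
 * S9   S9  S1 
(> = start, * = accepting)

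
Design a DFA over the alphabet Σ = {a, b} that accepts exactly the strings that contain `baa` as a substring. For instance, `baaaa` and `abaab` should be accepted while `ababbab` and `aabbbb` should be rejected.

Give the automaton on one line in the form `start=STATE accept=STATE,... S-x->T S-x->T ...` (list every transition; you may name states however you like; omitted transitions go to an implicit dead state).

States q0..q2 record the length of the longest prefix of `baa` that matches the current input suffix. Reaching q3 means `baa` has been seen, and we stay there forever. Accept from q3.
With 4 states:
        a   b  
>  q0   q0  q1 
   q1   q2  q1 
   q2   q3  q1 
 * q3   q3  q3 
(> = start, * = accepting)

start=q0 accept=q3 q0-a->q0 q0-b->q1 q1-a->q2 q1-b->q1 q2-a->q3 q2-b->q1 q3-a->q3 q3-b->q3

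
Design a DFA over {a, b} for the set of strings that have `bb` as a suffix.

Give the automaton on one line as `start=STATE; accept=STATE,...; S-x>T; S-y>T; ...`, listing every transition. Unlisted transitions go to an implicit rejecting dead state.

Remember how much of `bb` the current input suffix matches. State q0 means no match yet; q1 means the last symbol is `b`; q2 means the last 2 symbols are `bb`. Only q2 accepts. On a mismatch, fall back to the longest proper suffix that is still a prefix of `bb`.
        a   b  
>  q0   q0  q1 
   q1   q0  q2 
 * q2   q0  q2 
(> = start, * = accepting)

start=q0; accept=q2; q0-a>q0; q0-b>q1; q1-a>q0; q1-b>q2; q2-a>q0; q2-b>q2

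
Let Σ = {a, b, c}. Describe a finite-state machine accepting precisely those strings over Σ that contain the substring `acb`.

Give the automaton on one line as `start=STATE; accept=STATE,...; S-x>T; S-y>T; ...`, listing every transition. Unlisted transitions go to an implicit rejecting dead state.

start=q0; accept=q3; q0-a>q1; q0-b>q0; q0-c>q0; q1-a>q1; q1-b>q0; q1-c>q2; q2-a>q1; q2-b>q3; q2-c>q0; q3-a>q3; q3-b>q3; q3-c>q3

States q0..q2 record the length of the longest prefix of `acb` that matches the current input suffix. Reaching q3 means `acb` has been seen, and we stay there forever. Accept from q3.
        a   b   c  
>  q0   q1  q0  q0 
   q1   q1  q0  q2 
   q2   q1  q3  q0 
 * q3   q3  q3  q3 
(> = start, * = accepting)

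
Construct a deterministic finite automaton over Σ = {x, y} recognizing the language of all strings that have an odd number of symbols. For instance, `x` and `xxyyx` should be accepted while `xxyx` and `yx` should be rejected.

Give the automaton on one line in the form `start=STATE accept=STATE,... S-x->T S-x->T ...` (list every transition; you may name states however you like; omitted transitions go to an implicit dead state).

Count input length modulo 2: every symbol advances one step around the cycle S0 → S1 → S0. Accept at S1.
        x   y  
>  S0   S1  S1 
 * S1   S0  S0 
(> = start, * = accepting)

start=S0 accept=S1 S0-x->S1 S0-y->S1 S1-x->S0 S1-y->S0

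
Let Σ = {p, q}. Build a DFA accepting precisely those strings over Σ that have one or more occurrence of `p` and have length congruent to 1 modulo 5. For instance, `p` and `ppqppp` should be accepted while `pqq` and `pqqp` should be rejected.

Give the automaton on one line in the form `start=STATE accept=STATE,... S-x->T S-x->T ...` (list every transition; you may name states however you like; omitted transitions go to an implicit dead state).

Handle the two conditions separately and then intersect. The first has 3 states tracking the count of `p`s, saturating at 2; the second has 5 states tracking the input length modulo 5. A product state is a pair (one from each), accepting exactly when both do.
With 15 states:
          p    q  
>  S0     S1   S2 
 * S1     S3   S4 
   S2     S4   S5 
   S3     S6   S6 
   S4     S6   S7 
   S5     S7   S8 
   S6     S9   S9 
   S7     S9  S10 
   S8    S10  S11 
   S9    S12  S12 
   S10   S12  S13 
   S11   S13   S0 
   S12   S14  S14 
   S13   S14   S1 
 * S14    S3   S3 
(> = start, * = accepting)

start=S0 accept=S1,S14 S0-p->S1 S0-q->S2 S1-p->S3 S1-q->S4 S2-p->S4 S2-q->S5 S3-p->S6 S3-q->S6 S4-p->S6 S4-q->S7 S5-p->S7 S5-q->S8 S6-p->S9 S6-q->S9 S7-p->S9 S7-q->S10 S8-p->S10 S8-q->S11 S9-p->S12 S9-q->S12 S10-p->S12 S10-q->S13 S11-p->S13 S11-q->S0 S12-p->S14 S12-q->S14 S13-p->S14 S13-q->S1 S14-p->S3 S14-q->S3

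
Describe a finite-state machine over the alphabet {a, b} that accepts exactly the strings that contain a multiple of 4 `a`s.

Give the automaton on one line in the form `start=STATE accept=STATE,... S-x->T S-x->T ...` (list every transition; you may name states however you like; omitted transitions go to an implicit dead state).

Keep the running count of `a`s modulo 4: each `a` advances along the cycle S0 → S1 → S2 → S3 → S0 while other symbols loop. Accept at S0.
4 states suffice.
        a   b  
>* S0   S1  S0 
   S1   S2  S1 
   S2   S3  S2 
   S3   S0  S3 
(> = start, * = accepting)

start=S0 accept=S0 S0-a->S1 S0-b->S0 S1-a->S2 S1-b->S1 S2-a->S3 S2-b->S2 S3-a->S0 S3-b->S3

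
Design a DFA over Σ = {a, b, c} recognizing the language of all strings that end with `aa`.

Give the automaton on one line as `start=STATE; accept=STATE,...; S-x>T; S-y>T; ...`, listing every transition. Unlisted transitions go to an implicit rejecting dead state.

Let each state record the length of the longest suffix of the input read so far that is also a prefix of `aa`. q1 means the last symbol is `a`; q2 means the last 2 symbols are `aa`. Accept only at q2, where the string currently ends in `aa`.
3 states suffice.
        a   b   c  
>  q0   q1  q0  q0 
   q1   q2  q0  q0 
 * q2   q2  q0  q0 
(> = start, * = accepting)

start=q0; accept=q2; q0-a>q1; q0-b>q0; q0-c>q0; q1-a>q2; q1-b>q0; q1-c>q0; q2-a>q2; q2-b>q0; q2-c>q0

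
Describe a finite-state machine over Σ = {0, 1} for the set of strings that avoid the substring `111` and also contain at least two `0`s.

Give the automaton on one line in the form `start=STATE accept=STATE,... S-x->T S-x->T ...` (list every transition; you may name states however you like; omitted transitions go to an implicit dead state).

Handle the two conditions separately and then intersect. One (4 states) tracks partial matches of the forbidden pattern `111`; the other (4 states) tracks the count of `0`s, saturating at 3. Each combined state is a pair, one component from each; accept when both components accept. Equivalent product states are then merged.
        0   1  
>  s0   s1  s2 
   s1   s3  s4 
   s2   s1  s5 
 * s3   s3  s6 
   s4   s3  s7 
   s5   s1  s8 
 * s6   s3  s9 
   s7   s3  s8 
   s8   s8  s8 
 * s9   s3  s8 
(> = start, * = accepting)

start=s0 accept=s3,s6,s9 s0-0->s1 s0-1->s2 s1-0->s3 s1-1->s4 s2-0->s1 s2-1->s5 s3-0->s3 s3-1->s6 s4-0->s3 s4-1->s7 s5-0->s1 s5-1->s8 s6-0->s3 s6-1->s9 s7-0->s3 s7-1->s8 s8-0->s8 s8-1->s8 s9-0->s3 s9-1->s8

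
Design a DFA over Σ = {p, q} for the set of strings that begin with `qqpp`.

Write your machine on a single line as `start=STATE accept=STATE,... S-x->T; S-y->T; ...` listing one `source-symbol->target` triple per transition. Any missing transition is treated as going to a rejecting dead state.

Check the first 4 symbols one by one: A through D record how many have matched `qqpp` so far; any wrong symbol goes to the dead state F. After all 4 match we enter the accepting sink E.
With 6 states:
       p  q 
>  A   F  B 
   B   F  C 
   C   D  F 
   D   E  F 
 * E   E  E 
   F   F  F 
(> = start, * = accepting)

start=A; accept=E; A-p->F; A-q->B; B-p->F; B-q->C; C-p->D; C-q->F; D-p->E; D-q->F; E-p->E; E-q->E; F-p->F; F-q->F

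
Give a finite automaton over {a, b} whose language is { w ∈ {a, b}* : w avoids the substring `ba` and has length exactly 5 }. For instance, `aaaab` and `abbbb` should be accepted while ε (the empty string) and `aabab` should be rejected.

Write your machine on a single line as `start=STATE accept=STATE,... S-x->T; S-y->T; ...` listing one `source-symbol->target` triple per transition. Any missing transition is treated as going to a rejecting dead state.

Run two small machines in parallel and take their product. One (3 states) tracks partial matches of the forbidden pattern `ba`; the other (7 states) tracks the input length, saturating at 6. Each combined state is a pair, one component from each; accept when both components accept. Minimizing collapses redundant product states.
11 states suffice.
          a    b  
>  s0     s1   s2 
   s1     s3   s4 
   s2     s5   s4 
   s3     s6   s7 
   s4     s5   s7 
   s5     s5   s5 
   s6     s8   s9 
   s7     s5   s9 
   s8    s10  s10 
   s9     s5  s10 
 * s10    s5   s5 
(> = start, * = accepting)

start=s0; accept=s10; s0-a->s1; s0-b->s2; s1-a->s3; s1-b->s4; s2-a->s5; s2-b->s4; s3-a->s6; s3-b->s7; s4-a->s5; s4-b->s7; s5-a->s5; s5-b->s5; s6-a->s8; s6-b->s9; s7-a->s5; s7-b->s9; s8-a->s10; s8-b->s10; s9-a->s5; s9-b->s10; s10-a->s5; s10-b->s5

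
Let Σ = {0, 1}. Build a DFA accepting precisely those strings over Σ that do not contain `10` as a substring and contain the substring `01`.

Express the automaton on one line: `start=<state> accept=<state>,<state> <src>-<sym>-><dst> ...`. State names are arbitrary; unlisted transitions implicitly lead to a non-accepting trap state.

Run two small machines in parallel and take their product. One (3 states) tracks partial matches of the forbidden pattern `10`; the other (3 states) tracks whether and how much of `01` has been seen. Each combined state is a pair, one component from each; accept when both components accept.
        0   1  
>  q0   q1  q2 
   q1   q1  q3 
   q2   q4  q2 
 * q3   q5  q3 
   q4   q4  q5 
   q5   q5  q5 
(> = start, * = accepting)

start=q0 accept=q3 q0-0->q1 q0-1->q2 q1-0->q1 q1-1->q3 q2-0->q4 q2-1->q2 q3-0->q5 q3-1->q3 q4-0->q4 q4-1->q5 q5-0->q5 q5-1->q5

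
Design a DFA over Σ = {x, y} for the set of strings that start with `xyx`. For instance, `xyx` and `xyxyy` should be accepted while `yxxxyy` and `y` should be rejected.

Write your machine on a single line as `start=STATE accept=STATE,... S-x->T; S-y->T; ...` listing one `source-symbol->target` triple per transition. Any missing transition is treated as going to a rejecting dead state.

Walk along `xyx` while the input agrees: from S0 take `x` to S1, and so on. Any deviation drops to the rejecting sink S4. Once S3 is reached the prefix is confirmed and every continuation is accepted.
A 5-state machine:
        x   y  
>  S0   S1  S4 
   S1   S4  S2 
   S2   S3  S4 
 * S3   S3  S3 
   S4   S4  S4 
(> = start, * = accepting)

start=S0; accept=S3; S0-x->S1; S0-y->S4; S1-x->S4; S1-y->S2; S2-x->S3; S2-y->S4; S3-x->S3; S3-y->S3; S4-x->S4; S4-y->S4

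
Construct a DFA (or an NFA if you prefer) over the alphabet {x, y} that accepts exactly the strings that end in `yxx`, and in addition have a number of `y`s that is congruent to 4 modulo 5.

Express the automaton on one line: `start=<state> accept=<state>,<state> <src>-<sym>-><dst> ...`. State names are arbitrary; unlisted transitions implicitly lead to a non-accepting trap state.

Run two small machines in parallel and take their product. One (4 states) tracks how much of the suffix `yxx` has currently been matched; the other (5 states) tracks the count of `y`s modulo 5. Each combined state is a pair, one component from each; accept when both components accept.
With 20 states:
          x    y  
>  q0     q0   q1 
   q1     q2   q3 
   q2     q4   q3 
   q3     q5   q6 
   q4     q7   q3 
   q5     q8   q6 
   q6     q9  q10 
   q7     q7   q3 
   q8    q11   q6 
   q9    q12  q10 
   q10   q13  q14 
   q11   q11   q6 
   q12   q15  q10 
   q13   q16  q14 
   q14   q17   q1 
   q15   q15  q10 
 * q16   q18  q14 
   q17   q19   q1 
   q18   q18  q14 
   q19    q0   q1 
(> = start, * = accepting)

start=q0 accept=q16 q0-x->q0 q0-y->q1 q1-x->q2 q1-y->q3 q2-x->q4 q2-y->q3 q3-x->q5 q3-y->q6 q4-x->q7 q4-y->q3 q5-x->q8 q5-y->q6 q6-x->q9 q6-y->q10 q7-x->q7 q7-y->q3 q8-x->q11 q8-y->q6 q9-x->q12 q9-y->q10 q10-x->q13 q10-y->q14 q11-x->q11 q11-y->q6 q12-x->q15 q12-y->q10 q13-x->q16 q13-y->q14 q14-x->q17 q14-y->q1 q15-x->q15 q15-y->q10 q16-x->q18 q16-y->q14 q17-x->q19 q17-y->q1 q18-x->q18 q18-y->q14 q19-x->q0 q19-y->q1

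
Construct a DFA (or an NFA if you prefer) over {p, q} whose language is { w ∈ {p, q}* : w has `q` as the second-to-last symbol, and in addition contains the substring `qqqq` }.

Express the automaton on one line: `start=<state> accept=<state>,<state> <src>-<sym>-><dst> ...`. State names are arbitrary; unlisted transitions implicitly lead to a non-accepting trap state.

start=s0 accept=s4,s5 s0-p->s0 s0-q->s1 s1-p->s0 s1-q->s2 s2-p->s0 s2-q->s3 s3-p->s0 s3-q->s4 s4-p->s5 s4-q->s4 s5-p->s6 s5-q->s7 s6-p->s6 s6-q->s7 s7-p->s5 s7-q->s4

Build one automaton per condition and run them in lockstep. One (7 states) tracks the last 2 symbols read; the other (5 states) tracks whether and how much of `qqqq` has been seen. Each combined state is a pair, one component from each; accept when both components accept. Minimizing collapses redundant product states.
8 states suffice.
        p   q  
>  s0   s0  s1 
   s1   s0  s2 
   s2   s0  s3 
   s3   s0  s4 
 * s4   s5  s4 
 * s5   s6  s7 
   s6   s6  s7 
   s7   s5  s4 
(> = start, * = accepting)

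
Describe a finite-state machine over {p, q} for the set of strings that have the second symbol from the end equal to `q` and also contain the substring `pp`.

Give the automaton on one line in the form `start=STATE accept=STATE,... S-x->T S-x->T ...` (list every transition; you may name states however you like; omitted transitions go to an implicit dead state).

start=s0 accept=s8,s9 s0-p->s1 s0-q->s2 s1-p->s3 s1-q->s4 s2-p->s5 s2-q->s6 s3-p->s3 s3-q->s7 s4-p->s5 s4-q->s6 s5-p->s3 s5-q->s4 s6-p->s5 s6-q->s6 s7-p->s8 s7-q->s9 s8-p->s3 s8-q->s7 s9-p->s8 s9-q->s9

Build one automaton per condition and run them in lockstep. The first has 7 states tracking the last 2 symbols read; the second has 3 states tracking whether and how much of `pp` has been seen. A product state is a pair (one from each), accepting exactly when both do.
        p   q  
>  s0   s1  s2 
   s1   s3  s4 
   s2   s5  s6 
   s3   s3  s7 
   s4   s5  s6 
   s5   s3  s4 
   s6   s5  s6 
   s7   s8  s9 
 * s8   s3  s7 
 * s9   s8  s9 
(> = start, * = accepting)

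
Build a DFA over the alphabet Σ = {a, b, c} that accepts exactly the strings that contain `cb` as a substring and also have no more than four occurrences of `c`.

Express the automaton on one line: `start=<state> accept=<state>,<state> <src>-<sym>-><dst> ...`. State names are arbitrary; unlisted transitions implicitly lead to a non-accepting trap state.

start=S0 accept=S3,S5,S8,S11 S0-a->S0 S0-b->S0 S0-c->S1 S1-a->S2 S1-b->S3 S1-c->S4 S2-a->S2 S2-b->S2 S2-c->S4 S3-a->S3 S3-b->S3 S3-c->S5 S4-a->S6 S4-b->S5 S4-c->S7 S5-a->S5 S5-b->S5 S5-c->S8 S6-a->S6 S6-b->S6 S6-c->S7 S7-a->S9 S7-b->S8 S7-c->S10 S8-a->S8 S8-b->S8 S8-c->S11 S9-a->S9 S9-b->S9 S9-c->S10 S10-a->S12 S10-b->S11 S10-c->S12 S11-a->S11 S11-b->S11 S11-c->S12 S12-a->S12 S12-b->S12 S12-c->S12

Handle the two conditions separately and then intersect. The first has 3 states tracking whether and how much of `cb` has been seen; the second has 6 states tracking the count of `c`s, saturating at 5. A product state is a pair (one from each), accepting exactly when both do. Minimizing collapses redundant product states.
13 states suffice.
          a    b    c  
>  S0     S0   S0   S1 
   S1     S2   S3   S4 
   S2     S2   S2   S4 
 * S3     S3   S3   S5 
   S4     S6   S5   S7 
 * S5     S5   S5   S8 
   S6     S6   S6   S7 
   S7     S9   S8  S10 
 * S8     S8   S8  S11 
   S9     S9   S9  S10 
   S10   S12  S11  S12 
 * S11   S11  S11  S12 
   S12   S12  S12  S12 
(> = start, * = accepting)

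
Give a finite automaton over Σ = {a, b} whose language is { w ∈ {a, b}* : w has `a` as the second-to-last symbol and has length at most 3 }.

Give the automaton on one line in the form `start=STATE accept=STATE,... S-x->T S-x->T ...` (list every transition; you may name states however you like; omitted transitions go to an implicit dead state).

start=S0 accept=S3,S4,S7,S8 S0-a->S1 S0-b->S2 S1-a->S3 S1-b->S4 S2-a->S5 S2-b->S6 S3-a->S7 S3-b->S8 S4-a->S9 S4-b->S10 S5-a->S7 S5-b->S8 S6-a->S9 S6-b->S10 S7-a->S11 S7-b->S12 S8-a->S13 S8-b->S14 S9-a->S11 S9-b->S12 S10-a->S13 S10-b->S14 S11-a->S11 S11-b->S12 S12-a->S13 S12-b->S14 S13-a->S11 S13-b->S12 S14-a->S13 S14-b->S14

Run two small machines in parallel and take their product. One (7 states) tracks the last 2 symbols read; the other (5 states) tracks the input length, saturating at 4. Each combined state is a pair, one component from each; accept when both components accept.
A 15-state machine:
          a    b  
>  S0     S1   S2 
   S1     S3   S4 
   S2     S5   S6 
 * S3     S7   S8 
 * S4     S9  S10 
   S5     S7   S8 
   S6     S9  S10 
 * S7    S11  S12 
 * S8    S13  S14 
   S9    S11  S12 
   S10   S13  S14 
   S11   S11  S12 
   S12   S13  S14 
   S13   S11  S12 
   S14   S13  S14 
(> = start, * = accepting)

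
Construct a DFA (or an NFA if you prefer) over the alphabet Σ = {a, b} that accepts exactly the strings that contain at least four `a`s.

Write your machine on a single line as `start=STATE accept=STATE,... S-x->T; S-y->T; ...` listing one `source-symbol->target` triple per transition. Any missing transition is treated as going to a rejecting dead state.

Count `a`s, saturating at 5: states s0 through s4 mean 0 through 4 `a`s seen; s5 means more than 4. Each `a` increments (capped at s5); other symbols loop. Accept from {s4, s5}.
6 states suffice.
        a   b  
>  s0   s1  s0 
   s1   s2  s1 
   s2   s3  s2 
   s3   s4  s3 
 * s4   s5  s4 
 * s5   s5  s5 
(> = start, * = accepting)

start=s0; accept=s4,s5; s0-a->s1; s0-b->s0; s1-a->s2; s1-b->s1; s2-a->s3; s2-b->s2; s3-a->s4; s3-b->s3; s4-a->s5; s4-b->s4; s5-a->s5; s5-b->s5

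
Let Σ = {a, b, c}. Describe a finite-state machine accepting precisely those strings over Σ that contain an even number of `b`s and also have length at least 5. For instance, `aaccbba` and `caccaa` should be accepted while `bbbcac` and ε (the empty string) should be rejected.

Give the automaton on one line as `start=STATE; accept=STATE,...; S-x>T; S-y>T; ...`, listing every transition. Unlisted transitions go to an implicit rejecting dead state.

start=q0; accept=q9; q0-a>q1; q0-b>q2; q0-c>q1; q1-a>q3; q1-b>q4; q1-c>q3; q2-a>q4; q2-b>q3; q2-c>q4; q3-a>q5; q3-b>q6; q3-c>q5; q4-a>q6; q4-b>q5; q4-c>q6; q5-a>q7; q5-b>q8; q5-c>q7; q6-a>q8; q6-b>q7; q6-c>q8; q7-a>q9; q7-b>q8; q7-c>q9; q8-a>q8; q8-b>q9; q8-c>q8; q9-a>q9; q9-b>q8; q9-c>q9

Handle the two conditions separately and then intersect. The first has 2 states tracking the count of `b`s modulo 2; the second has 7 states tracking the input length, saturating at 6. A product state is a pair (one from each), accepting exactly when both do. Minimizing collapses redundant product states.
A 10-state machine:
        a   b   c  
>  q0   q1  q2  q1 
   q1   q3  q4  q3 
   q2   q4  q3  q4 
   q3   q5  q6  q5 
   q4   q6  q5  q6 
   q5   q7  q8  q7 
   q6   q8  q7  q8 
   q7   q9  q8  q9 
   q8   q8  q9  q8 
 * q9   q9  q8  q9 
(> = start, * = accepting)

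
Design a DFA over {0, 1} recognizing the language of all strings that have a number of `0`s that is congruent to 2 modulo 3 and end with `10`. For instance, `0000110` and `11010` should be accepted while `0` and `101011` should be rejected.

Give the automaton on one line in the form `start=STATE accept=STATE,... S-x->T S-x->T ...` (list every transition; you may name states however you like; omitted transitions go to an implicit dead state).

start=S0 accept=S4 S0-0->S1 S0-1->S0 S1-0->S2 S1-1->S3 S2-0->S0 S2-1->S2 S3-0->S4 S3-1->S3 S4-0->S0 S4-1->S2

Build one automaton per condition and run them in lockstep. The first has 3 states tracking the count of `0`s modulo 3; the second has 3 states tracking how much of the suffix `10` has currently been matched. A product state is a pair (one from each), accepting exactly when both do. Equivalent product states are then merged.
A 5-state machine:
        0   1  
>  S0   S1  S0 
   S1   S2  S3 
   S2   S0  S2 
   S3   S4  S3 
 * S4   S0  S2 
(> = start, * = accepting)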